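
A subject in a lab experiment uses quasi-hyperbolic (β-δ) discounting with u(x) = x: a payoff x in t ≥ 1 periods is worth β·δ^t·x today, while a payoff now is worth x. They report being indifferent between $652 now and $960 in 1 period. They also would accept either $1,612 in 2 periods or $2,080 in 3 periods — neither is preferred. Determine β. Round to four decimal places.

From the later pair, β·δ^2·1612 = β·δ^3·2080; dividing through, δ = 1612/2080 = 0.77500.
Substituting δ into 652 = β·δ·960: β = 652/(744.000) ≈ 0.8763.

β ≈ 0.8763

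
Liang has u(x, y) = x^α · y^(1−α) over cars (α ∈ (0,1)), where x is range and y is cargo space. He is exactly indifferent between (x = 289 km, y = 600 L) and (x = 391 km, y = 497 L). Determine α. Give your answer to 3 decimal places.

α ≈ 0.384

Indifference: 289^α · 600^(1−α) = 391^α · 497^(1−α).
Taking logs: α·ln 289 + (1−α)·ln 600 = α·ln 391 + (1−α)·ln 497, i.e. α·-0.302281 = (1−α)·-0.188340.
So α/(1−α) = (-0.188340)/(-0.302281) = 0.623063, and α = 0.623063/1.623063 ≈ 0.384.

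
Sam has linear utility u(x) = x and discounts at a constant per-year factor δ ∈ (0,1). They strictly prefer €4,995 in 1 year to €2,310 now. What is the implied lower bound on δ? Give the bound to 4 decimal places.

δ > 0.4625

The preference means 2310 < δ·4995.
Dividing through by 4995 gives δ > 0.46246.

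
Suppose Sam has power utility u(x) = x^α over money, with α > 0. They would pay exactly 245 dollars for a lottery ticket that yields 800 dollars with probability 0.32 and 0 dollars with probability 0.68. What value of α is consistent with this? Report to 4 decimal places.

α ≈ 0.9629

EU(lottery) = 0.32·800^α + 0.68·0 = 0.32·800^α.
Equating: 245^α = 0.32·800^α, i.e. 0.3063^α = 0.32.
Taking logs: α·ln(245/800) = ln(0.32), so α = -1.1394343 / -1.1833535 ≈ 0.9629.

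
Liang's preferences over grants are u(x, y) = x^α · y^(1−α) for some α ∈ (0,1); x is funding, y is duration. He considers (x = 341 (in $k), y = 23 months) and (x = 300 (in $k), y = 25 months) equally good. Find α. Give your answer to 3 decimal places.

α ≈ 0.394

Set the two utilities equal: 341^α·23^(1−α) = 300^α·25^(1−α).
Taking logs: α·ln 341 + (1−α)·ln 23 = α·ln 300 + (1−α)·ln 25, i.e. α·0.128100 = (1−α)·0.083382.
Thus α·(0.211482) = 0.083382, so α = 0.083382/0.211482 ≈ 0.394.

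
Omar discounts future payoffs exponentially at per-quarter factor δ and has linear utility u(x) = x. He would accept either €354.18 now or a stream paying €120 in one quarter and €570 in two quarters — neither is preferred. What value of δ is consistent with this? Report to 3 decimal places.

δ ≈ 0.690

The stream is worth 120δ + 570δ² today, so 120δ + 570δ² = 354.18.
That is, 570δ² + 120δ − 354.18 = 0, a quadratic in δ.
By the quadratic formula (taking the positive root), δ = (−120 + √821930.40) / 1140 ≈ 0.690.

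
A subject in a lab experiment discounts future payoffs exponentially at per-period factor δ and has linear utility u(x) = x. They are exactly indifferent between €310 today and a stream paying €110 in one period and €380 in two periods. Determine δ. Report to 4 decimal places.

Present value of the stream is 110·δ + 380·δ². Indifference gives 110δ + 380δ² = 310.
That is, 380δ² + 110δ − 310 = 0, a quadratic in δ.
By the quadratic formula (taking the positive root), δ = (−110 + √483300.00) / 760 ≈ 0.7700.

δ ≈ 0.7700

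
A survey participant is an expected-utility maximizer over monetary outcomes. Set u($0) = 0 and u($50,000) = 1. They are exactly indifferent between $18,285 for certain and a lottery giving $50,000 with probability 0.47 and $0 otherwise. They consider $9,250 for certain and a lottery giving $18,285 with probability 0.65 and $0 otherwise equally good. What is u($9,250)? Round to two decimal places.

The first gamble pins u($18,285): it must equal 0.47·1 + 0.53·0 = 0.47.
Chaining: u($9,250) = 0.65·0.47 + 0.35·0.00 = 0.3055.

0.31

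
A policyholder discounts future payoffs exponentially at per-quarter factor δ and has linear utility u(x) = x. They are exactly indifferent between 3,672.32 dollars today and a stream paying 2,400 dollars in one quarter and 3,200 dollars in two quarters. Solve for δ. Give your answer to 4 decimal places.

Equating present values: 3672.32 = 2400δ + 3200δ².
Rearranged: 3200δ² + 2400δ − 3672.32 = 0.
By the quadratic formula (taking the positive root), δ = (−2400 + √52765696.00) / 6400 ≈ 0.7600.

δ ≈ 0.7600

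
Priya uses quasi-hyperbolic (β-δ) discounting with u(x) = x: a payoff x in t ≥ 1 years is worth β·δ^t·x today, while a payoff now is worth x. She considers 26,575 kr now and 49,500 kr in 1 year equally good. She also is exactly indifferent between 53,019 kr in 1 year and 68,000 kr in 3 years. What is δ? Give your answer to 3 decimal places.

From the later pair, β·δ^1·53019 = β·δ^3·68000; dividing through, δ^2 = 53019/68000 = 0.77969, so δ = 0.88300.

δ ≈ 0.883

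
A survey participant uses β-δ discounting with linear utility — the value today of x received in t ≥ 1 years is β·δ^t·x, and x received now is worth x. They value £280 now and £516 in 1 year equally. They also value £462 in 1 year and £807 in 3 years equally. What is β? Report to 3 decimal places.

β ≈ 0.717

From the later pair, β·δ^1·462 = β·δ^3·807; dividing through, δ^2 = 462/807 = 0.57249, so δ = 0.75663.
Now use the now-vs-future pair: 280 = β·δ·516 gives β = 280/(0.75663·516) ≈ 0.717.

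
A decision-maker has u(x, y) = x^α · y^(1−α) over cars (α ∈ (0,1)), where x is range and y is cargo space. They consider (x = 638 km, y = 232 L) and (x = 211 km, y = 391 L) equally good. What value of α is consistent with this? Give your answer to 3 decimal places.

α ≈ 0.321

Set the two utilities equal: 638^α·232^(1−α) = 211^α·391^(1−α).
Taking logs: α·ln 638 + (1−α)·ln 232 = α·ln 211 + (1−α)·ln 391, i.e. α·1.106480 = (1−α)·0.521970.
Thus α·(1.628450) = 0.521970, so α = 0.521970/1.628450 ≈ 0.321.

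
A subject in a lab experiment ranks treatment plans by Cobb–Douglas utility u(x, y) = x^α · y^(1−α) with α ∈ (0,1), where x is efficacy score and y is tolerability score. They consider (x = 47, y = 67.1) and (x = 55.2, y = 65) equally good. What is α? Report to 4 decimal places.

α ≈ 0.1651

The Cobb–Douglas utilities coincide, so 47^α·67.1^(1−α) = 55.2^α·65^(1−α).
Taking logs: α·ln 47 + (1−α)·ln 67.1 = α·ln 55.2 + (1−α)·ln 65, i.e. α·-0.1608154 = (1−α)·-0.0317968.
So α/(1−α) = (-0.0317968)/(-0.1608154) = 0.1977224, and α = 0.1977224/1.1977224 ≈ 0.1651.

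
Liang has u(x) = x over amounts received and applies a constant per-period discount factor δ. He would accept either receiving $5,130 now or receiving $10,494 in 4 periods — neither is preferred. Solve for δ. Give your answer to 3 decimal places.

δ ≈ 0.836

Indifference means u(5130) = δ^4 · u(10494), so δ^4 = u(5130)/u(10494).
With u(x) = x: δ^4 = 5130/10494 = 0.48885.
Taking the 4th root: δ = 0.48885^(1/4) ≈ 0.836.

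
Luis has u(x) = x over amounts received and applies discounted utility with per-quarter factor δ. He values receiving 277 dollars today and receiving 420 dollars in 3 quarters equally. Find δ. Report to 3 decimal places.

Equating discounted utilities: u(277) = δ^3·u(420) ⇒ δ^3 = u(277)/u(420).
With u(x) = x: δ^3 = 277/420 = 0.65952.
Hence δ = (0.65952)^(1/3) = 0.87045.

δ ≈ 0.870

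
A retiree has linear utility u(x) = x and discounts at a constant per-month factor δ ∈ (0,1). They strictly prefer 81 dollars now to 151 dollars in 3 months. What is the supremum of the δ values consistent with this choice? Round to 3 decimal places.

The preference means 81 > δ^3·151.
So δ^3 < 81/151 = 0.53642; taking the cube root of both positive sides preserves the inequality.
δ < (81/151)^(1/3) ≈ 0.813.

δ < 0.813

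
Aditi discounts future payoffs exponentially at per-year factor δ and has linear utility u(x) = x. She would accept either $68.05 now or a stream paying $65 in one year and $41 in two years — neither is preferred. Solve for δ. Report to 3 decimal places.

δ ≈ 0.720

Equating present values: 68.05 = 65δ + 41δ².
So 41δ² + 65δ − 68.05 = 0.
δ = (−65 + √(65² + 4·41·68.05)) / (2·41) = (−65 + √15385.20) / 82 ≈ 0.720.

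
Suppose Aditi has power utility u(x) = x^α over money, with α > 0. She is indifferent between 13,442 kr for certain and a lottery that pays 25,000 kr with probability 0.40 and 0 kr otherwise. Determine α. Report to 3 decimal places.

α ≈ 1.477

The lottery's expected utility is 0.40·u(25000) + 0.60·u(0) = 0.40·25000^α (since u(0) = 0 for α > 0).
Setting u(13442) equal to that: 13442^α = 0.40·25000^α ⇒ (13442/25000)^α = 0.40.
Take logs: α = ln 0.40 / ln(13442/25000) ≈ 1.47672.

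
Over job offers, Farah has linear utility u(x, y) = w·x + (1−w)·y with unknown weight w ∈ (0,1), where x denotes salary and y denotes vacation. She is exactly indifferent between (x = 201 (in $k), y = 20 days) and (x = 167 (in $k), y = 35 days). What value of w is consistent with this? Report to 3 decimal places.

Equating utilities: w·201 + (1−w)·20 = w·167 + (1−w)·35.
Collecting terms: w·34 = (1−w)·15.
So w/(1−w) = 15/34 = 0.4412, giving w = 15/(34+15) = 0.306.

w = 0.306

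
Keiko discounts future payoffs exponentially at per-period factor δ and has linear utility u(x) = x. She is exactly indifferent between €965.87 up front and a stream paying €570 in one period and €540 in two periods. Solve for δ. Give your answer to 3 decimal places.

δ ≈ 0.910

Equating present values: 965.87 = 570δ + 540δ².
Rearranged: 540δ² + 570δ − 965.87 = 0.
By the quadratic formula (taking the positive root), δ = (−570 + √2411179.20) / 1080 ≈ 0.910.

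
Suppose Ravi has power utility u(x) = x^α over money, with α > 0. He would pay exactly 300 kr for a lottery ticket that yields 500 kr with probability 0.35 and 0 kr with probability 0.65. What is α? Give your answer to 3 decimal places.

α ≈ 2.055

Since u(0) = 0, the lottery's EU is 0.35·500^α.
Equating: 300^α = 0.35·500^α, i.e. 0.6000^α = 0.35.
Take logs: α = ln 0.35 / ln(300/500) ≈ 2.05515.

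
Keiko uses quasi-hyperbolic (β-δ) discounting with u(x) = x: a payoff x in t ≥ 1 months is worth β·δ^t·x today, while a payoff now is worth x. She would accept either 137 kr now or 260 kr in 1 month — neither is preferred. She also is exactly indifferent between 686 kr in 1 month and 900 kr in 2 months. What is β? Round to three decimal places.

β ≈ 0.691

The second indifference involves only future payoffs, so β cancels: β·δ^1·686 = β·δ^2·900, giving δ = 686/900 = 0.76222.
Substituting δ into 137 = β·δ·260: β = 137/(198.178) ≈ 0.691.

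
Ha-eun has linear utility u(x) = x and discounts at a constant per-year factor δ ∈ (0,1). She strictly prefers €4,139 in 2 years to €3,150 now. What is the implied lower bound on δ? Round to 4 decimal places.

The preference means 3150 < δ^2·4139.
So δ^2 > 3150/4139 = 0.76105; taking the square root of both positive sides preserves the inequality.
δ > (3150/4139)^(1/2) ≈ 0.8724.

δ > 0.8724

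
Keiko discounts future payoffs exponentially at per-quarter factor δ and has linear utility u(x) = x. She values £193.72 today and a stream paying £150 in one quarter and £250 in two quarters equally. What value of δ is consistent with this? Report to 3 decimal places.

The stream is worth 150δ + 250δ² today, so 150δ + 250δ² = 193.72.
That is, 250δ² + 150δ − 193.72 = 0, a quadratic in δ.
The positive root is δ = [−150 + √(150² + 4·250·193.72)] / (2·250) = (−150 + 464.995)/500 ≈ 0.630.

δ ≈ 0.630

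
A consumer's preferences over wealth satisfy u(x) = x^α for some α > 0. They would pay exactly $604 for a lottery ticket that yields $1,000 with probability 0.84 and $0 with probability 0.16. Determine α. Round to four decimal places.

α ≈ 0.3458

EU(lottery) = 0.84·1000^α + 0.16·0 = 0.84·1000^α.
Equating: 604^α = 0.84·1000^α, i.e. 0.6040^α = 0.84.
Take logs: α = ln 0.84 / ln(604/1000) ≈ 0.345815.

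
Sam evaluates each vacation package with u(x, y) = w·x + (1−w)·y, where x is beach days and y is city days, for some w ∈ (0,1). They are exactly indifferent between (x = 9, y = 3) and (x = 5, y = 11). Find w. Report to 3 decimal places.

w = 0.667

Equating utilities: w·9 + (1−w)·3 = w·5 + (1−w)·11.
Collecting terms: w·4 = (1−w)·8.
The marginal rate of substitution is 8/4, so w = 8/(4+8) = 0.667.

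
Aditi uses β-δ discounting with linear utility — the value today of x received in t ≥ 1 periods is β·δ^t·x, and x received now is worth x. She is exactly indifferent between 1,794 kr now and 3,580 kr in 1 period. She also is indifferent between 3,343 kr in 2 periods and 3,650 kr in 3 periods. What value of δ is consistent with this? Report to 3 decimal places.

δ ≈ 0.916

From the later pair, β·δ^2·3343 = β·δ^3·3650; dividing through, δ = 3343/3650 = 0.91589.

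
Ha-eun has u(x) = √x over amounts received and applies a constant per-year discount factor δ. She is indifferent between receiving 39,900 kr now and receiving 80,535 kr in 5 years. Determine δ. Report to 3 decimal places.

Indifference means u(39900) = δ^5 · u(80535), so δ^5 = u(39900)/u(80535).
Since u(x) = √x, δ^5 = √(39900/80535) = 0.70387.
So δ = 0.70387^(1/5) ≈ 0.932.

δ ≈ 0.932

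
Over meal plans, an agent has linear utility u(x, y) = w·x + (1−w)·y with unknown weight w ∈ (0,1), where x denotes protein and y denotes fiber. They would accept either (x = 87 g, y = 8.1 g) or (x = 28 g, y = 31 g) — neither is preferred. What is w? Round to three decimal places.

w = 0.280

Indifference: w·87 + (1−w)·8.1 = w·28 + (1−w)·31.
w·(87−28) = (1−w)·(31−8.1), i.e. w·59 = (1−w)·22.9.
Hence w = 22.9/(59+22.9) = 22.9/81.9 = 0.280.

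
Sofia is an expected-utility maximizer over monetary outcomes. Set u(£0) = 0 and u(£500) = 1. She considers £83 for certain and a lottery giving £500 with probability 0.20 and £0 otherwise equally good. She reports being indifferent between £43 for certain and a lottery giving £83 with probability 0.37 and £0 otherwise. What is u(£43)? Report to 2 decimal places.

First, u(£83) = 0.20·u(£500) + 0.80·u(£0) = 0.20.
Chaining: u(£43) = 0.37·0.20 + 0.63·0.00 = 0.0740.

0.07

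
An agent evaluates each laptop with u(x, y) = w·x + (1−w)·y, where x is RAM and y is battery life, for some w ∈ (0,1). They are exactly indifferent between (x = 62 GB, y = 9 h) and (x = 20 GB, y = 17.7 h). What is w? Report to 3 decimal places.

Equating utilities: w·62 + (1−w)·9 = w·20 + (1−w)·17.7.
Rearranging, 42·w − 8.7·(1−w) = 0.
The marginal rate of substitution is 8.7/42, so w = 8.7/(42+8.7) = 0.172.

w = 0.172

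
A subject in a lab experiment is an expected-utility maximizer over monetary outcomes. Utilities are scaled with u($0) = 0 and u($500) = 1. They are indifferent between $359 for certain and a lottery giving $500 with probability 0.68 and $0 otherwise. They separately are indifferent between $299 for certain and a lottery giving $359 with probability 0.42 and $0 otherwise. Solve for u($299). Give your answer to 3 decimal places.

0.286

From the first indifference, u($359) = 0.68·u($500) + 0.32·u($0) = 0.68·1 + 0.32·0 = 0.68.
Then u($299) = 0.42·u($359) + 0.58·u($0) = 0.42·0.68 + 0.58·0.00 = 0.2856.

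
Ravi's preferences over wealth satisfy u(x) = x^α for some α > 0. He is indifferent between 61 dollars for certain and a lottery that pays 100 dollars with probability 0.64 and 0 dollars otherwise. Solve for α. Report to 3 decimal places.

The lottery's expected utility is 0.64·u(100) + 0.36·u(0) = 0.64·100^α (since u(0) = 0 for α > 0).
Equating: 61^α = 0.64·100^α, i.e. 0.6100^α = 0.64.
Take logs: α = ln 0.64 / ln(61/100) ≈ 0.90287.

α ≈ 0.903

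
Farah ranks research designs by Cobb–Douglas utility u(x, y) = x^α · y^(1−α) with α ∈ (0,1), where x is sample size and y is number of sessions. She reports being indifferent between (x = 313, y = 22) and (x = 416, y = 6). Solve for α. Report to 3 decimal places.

α ≈ 0.820

The Cobb–Douglas utilities coincide, so 313^α·22^(1−α) = 416^α·6^(1−α).
(313/416)^α = (6/22)^(1−α); take logs: α·ln(313/416) = (1−α)·ln(6/22), i.e. α·-0.284482 = (1−α)·-1.299283.
So α/(1−α) = (-1.299283)/(-0.284482) = 4.567189, and α = 4.567189/5.567189 ≈ 0.820.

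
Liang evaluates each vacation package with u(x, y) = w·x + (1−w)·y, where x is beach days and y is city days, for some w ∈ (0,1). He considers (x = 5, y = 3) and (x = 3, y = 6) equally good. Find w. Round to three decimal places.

w = 0.600

u(5,3) = u(3,6) means w·5 + (1−w)·3 = w·3 + (1−w)·6.
Rearranging, 2·w − 3·(1−w) = 0.
The marginal rate of substitution is 3/2, so w = 3/(2+3) = 0.600.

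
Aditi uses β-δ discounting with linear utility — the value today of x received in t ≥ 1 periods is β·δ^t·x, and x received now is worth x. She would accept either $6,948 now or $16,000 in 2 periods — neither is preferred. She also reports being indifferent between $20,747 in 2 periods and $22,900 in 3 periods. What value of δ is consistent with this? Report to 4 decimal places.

The second indifference involves only future payoffs, so β cancels: β·δ^2·20747 = β·δ^3·22900, giving δ = 20747/22900 = 0.90598.

δ ≈ 0.9060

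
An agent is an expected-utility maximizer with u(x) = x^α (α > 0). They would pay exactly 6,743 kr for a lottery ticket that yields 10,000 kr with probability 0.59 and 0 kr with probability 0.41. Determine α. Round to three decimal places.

α ≈ 1.339

The lottery's expected utility is 0.59·u(10000) + 0.41·u(0) = 0.59·10000^α (since u(0) = 0 for α > 0).
Equating: 6743^α = 0.59·10000^α, i.e. 0.6743^α = 0.59.
Take logs: α = ln 0.59 / ln(6743/10000) ≈ 1.33890.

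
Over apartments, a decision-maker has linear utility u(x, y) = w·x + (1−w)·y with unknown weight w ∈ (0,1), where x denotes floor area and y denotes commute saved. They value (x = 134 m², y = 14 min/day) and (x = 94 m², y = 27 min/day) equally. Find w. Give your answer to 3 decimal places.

Indifference: w·134 + (1−w)·14 = w·94 + (1−w)·27.
Rearranging, 40·w − 13·(1−w) = 0.
So w/(1−w) = 13/40 = 0.3250, giving w = 13/(40+13) = 0.245.

w = 0.245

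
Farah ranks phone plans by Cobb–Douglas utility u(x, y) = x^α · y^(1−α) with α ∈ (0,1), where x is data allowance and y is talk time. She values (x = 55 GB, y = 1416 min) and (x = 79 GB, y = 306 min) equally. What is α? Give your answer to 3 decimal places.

α ≈ 0.809

Set the two utilities equal: 55^α·1416^(1−α) = 79^α·306^(1−α).
Rearrange to (55/79)^α = (306/1416)^(1−α) and take logs: α·-0.362115 = (1−α)·-1.532006.
Thus α·(-1.894121) = -1.532006, so α = -1.532006/-1.894121 ≈ 0.809.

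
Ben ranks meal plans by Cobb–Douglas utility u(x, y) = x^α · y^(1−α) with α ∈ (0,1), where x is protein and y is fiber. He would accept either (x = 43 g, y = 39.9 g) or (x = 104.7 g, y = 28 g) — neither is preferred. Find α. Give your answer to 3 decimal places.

Set the two utilities equal: 43^α·39.9^(1−α) = 104.7^α·28^(1−α).
(43/104.7)^α = (28/39.9)^(1−α); take logs: α·ln(43/104.7) = (1−α)·ln(28/39.9), i.e. α·-0.889899 = (1−α)·-0.354172.
Thus α·(-1.244071) = -0.354172, so α = -0.354172/-1.244071 ≈ 0.285.

α ≈ 0.285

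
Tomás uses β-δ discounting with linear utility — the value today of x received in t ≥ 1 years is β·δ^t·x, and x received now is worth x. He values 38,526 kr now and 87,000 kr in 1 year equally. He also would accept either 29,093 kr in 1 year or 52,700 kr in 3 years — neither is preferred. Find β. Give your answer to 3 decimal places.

Both payoffs in the second observation are in the future, so β drops out: δ^1·29093 = δ^3·52700 ⇒ δ^2 = 29093/52700 = 0.55205, so δ = 0.74300.
Substituting δ into 38526 = β·δ·87000: β = 38526/(64641.020) ≈ 0.596.

β ≈ 0.596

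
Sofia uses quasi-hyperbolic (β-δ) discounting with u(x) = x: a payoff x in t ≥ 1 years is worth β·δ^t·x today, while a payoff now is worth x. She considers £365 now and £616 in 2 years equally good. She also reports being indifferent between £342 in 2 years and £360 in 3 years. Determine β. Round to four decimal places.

β ≈ 0.6565

Both payoffs in the second observation are in the future, so β drops out: δ^2·342 = δ^3·360 ⇒ δ = 342/360 = 0.95000.
Substituting δ into 365 = β·δ^2·616: β = 365/(555.940) ≈ 0.6565.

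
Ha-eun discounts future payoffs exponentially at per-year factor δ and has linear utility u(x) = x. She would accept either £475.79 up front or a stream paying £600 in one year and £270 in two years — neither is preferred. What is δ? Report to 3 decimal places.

δ ≈ 0.620

Equating present values: 475.79 = 600δ + 270δ².
So 270δ² + 600δ − 475.79 = 0.
The positive root is δ = [−600 + √(600² + 4·270·475.79)] / (2·270) = (−600 + 934.801)/540 ≈ 0.620.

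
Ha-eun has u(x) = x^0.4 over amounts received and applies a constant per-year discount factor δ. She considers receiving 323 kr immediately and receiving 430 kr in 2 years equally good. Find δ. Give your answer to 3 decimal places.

δ ≈ 0.944

The payoff in 2 years is discounted by δ^2, so u(323) = δ^2·u(430) and δ^2 = u(323)/u(430).
With u(x) = x^0.4: δ^2 = 323^0.4/430^0.4 = (323/430)^0.4 = 0.89185.
Taking the square root: δ = 0.89185^(1/2) ≈ 0.944.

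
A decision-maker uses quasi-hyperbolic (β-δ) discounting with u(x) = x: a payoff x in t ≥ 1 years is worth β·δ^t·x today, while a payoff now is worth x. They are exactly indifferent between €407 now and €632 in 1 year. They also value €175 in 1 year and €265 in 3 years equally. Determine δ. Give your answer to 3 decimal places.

Both payoffs in the second observation are in the future, so β drops out: δ^1·175 = δ^3·265 ⇒ δ^2 = 175/265 = 0.66038, so δ = 0.81264.

δ ≈ 0.813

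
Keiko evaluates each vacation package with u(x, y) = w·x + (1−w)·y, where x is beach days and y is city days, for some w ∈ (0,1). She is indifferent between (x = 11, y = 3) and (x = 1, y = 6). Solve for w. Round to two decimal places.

Equating utilities: w·11 + (1−w)·3 = w·1 + (1−w)·6.
Rearranging, 10·w − 3·(1−w) = 0.
Hence w = 3/(10+3) = 3/13 = 0.23.

w = 0.23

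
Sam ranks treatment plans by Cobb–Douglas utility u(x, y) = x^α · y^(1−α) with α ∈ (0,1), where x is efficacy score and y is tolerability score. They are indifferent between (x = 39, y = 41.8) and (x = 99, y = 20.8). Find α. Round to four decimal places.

Indifference: 39^α · 41.8^(1−α) = 99^α · 20.8^(1−α).
(39/99)^α = (20.8/41.8)^(1−α); take logs: α·ln(39/99) = (1−α)·ln(20.8/41.8), i.e. α·-0.9315582 = (1−α)·-0.6979434.
With A = -0.9315582 and B = -0.6979434: α·A = (1−α)·B, so α = B/(A+B) = -0.6979434/-1.6295016 ≈ 0.4283.

α ≈ 0.4283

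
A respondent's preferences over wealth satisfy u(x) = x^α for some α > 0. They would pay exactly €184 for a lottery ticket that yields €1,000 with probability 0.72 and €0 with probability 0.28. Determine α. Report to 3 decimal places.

α ≈ 0.194

The lottery's expected utility is 0.72·u(1000) + 0.28·u(0) = 0.72·1000^α (since u(0) = 0 for α > 0).
Indifference: 184^α = 0.72·1000^α, so (184/1000)^α = 0.72.
Take logs: α = ln 0.72 / ln(184/1000) ≈ 0.19406.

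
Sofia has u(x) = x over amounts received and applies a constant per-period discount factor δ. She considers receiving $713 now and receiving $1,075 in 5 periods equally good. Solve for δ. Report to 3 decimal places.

δ ≈ 0.921

The payoff in 5 periods is discounted by δ^5, so u(713) = δ^5·u(1075) and δ^5 = u(713)/u(1075).
With u(x) = x: δ^5 = 713/1075 = 0.66326.
Hence δ = (0.66326)^(1/5) = 0.92116.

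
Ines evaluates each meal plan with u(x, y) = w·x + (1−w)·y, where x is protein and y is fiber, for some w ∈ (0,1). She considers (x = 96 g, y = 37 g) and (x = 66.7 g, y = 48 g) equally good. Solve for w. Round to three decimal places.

w = 0.273

Indifference: w·96 + (1−w)·37 = w·66.7 + (1−w)·48.
w·(96−66.7) = (1−w)·(48−37), i.e. w·29.3 = (1−w)·11.
Hence w = 11/(29.3+11) = 11/40.3 = 0.273.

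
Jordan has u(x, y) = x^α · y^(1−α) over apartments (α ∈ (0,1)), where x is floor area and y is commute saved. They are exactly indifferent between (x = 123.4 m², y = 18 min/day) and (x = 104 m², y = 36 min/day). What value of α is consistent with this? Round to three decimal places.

Set the two utilities equal: 123.4^α·18^(1−α) = 104^α·36^(1−α).
Rearrange to (123.4/104)^α = (36/18)^(1−α) and take logs: α·0.171040 = (1−α)·0.693147.
So α/(1−α) = (0.693147)/(0.171040) = 4.052543, and α = 4.052543/5.052543 ≈ 0.802.

α ≈ 0.802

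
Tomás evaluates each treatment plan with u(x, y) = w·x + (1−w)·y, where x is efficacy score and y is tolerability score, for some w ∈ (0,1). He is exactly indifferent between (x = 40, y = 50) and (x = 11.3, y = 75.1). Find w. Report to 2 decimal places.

w = 0.47

Indifference: w·40 + (1−w)·50 = w·11.3 + (1−w)·75.1.
Collecting terms: w·28.7 = (1−w)·25.1.
So w/(1−w) = 25.1/28.7 = 0.8746, giving w = 25.1/(28.7+25.1) = 0.47.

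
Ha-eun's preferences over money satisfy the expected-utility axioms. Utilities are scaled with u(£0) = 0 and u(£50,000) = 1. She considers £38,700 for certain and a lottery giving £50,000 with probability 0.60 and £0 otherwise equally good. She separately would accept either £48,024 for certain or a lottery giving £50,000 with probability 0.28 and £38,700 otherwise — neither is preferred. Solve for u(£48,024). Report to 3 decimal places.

0.712

First, u(£38,700) = 0.60·u(£50,000) + 0.40·u(£0) = 0.60.
Chaining: u(£48,024) = 0.28·1.00 + 0.72·0.60 = 0.7120.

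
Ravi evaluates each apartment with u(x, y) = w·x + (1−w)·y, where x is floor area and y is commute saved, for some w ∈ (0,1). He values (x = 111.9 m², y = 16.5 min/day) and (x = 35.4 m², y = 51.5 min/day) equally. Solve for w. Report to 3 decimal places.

u(111.9,16.5) = u(35.4,51.5) means w·111.9 + (1−w)·16.5 = w·35.4 + (1−w)·51.5.
Rearranging, 76.5·w − 35·(1−w) = 0.
The marginal rate of substitution is 35/76.5, so w = 35/(76.5+35) = 0.314.

w = 0.314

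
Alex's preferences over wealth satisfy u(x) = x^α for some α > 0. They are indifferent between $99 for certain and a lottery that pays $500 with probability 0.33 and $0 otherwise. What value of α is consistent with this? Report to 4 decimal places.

EU(lottery) = 0.33·500^α + 0.67·0 = 0.33·500^α.
Equating: 99^α = 0.33·500^α, i.e. 0.1980^α = 0.33.
Take logs: α = ln 0.33 / ln(99/500) ≈ 0.684576.

α ≈ 0.6846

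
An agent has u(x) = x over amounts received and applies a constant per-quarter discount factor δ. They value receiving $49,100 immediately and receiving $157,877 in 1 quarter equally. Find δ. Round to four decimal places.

Equating discounted utilities: u(49100) = δ·u(157877) ⇒ δ = u(49100)/u(157877).
With u(x) = x: δ = 49100/157877 = 0.31100.

δ ≈ 0.3110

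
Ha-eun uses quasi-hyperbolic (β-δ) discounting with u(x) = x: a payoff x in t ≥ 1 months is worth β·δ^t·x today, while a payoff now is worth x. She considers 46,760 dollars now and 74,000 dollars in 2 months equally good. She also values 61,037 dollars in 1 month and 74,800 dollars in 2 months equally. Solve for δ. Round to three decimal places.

δ ≈ 0.816

The second indifference involves only future payoffs, so β cancels: β·δ^1·61037 = β·δ^2·74800, giving δ = 61037/74800 = 0.81600.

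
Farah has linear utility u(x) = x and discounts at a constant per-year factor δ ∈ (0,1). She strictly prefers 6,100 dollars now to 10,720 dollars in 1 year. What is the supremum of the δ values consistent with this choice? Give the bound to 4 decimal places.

δ < 0.5690

Under u(x) = x this choice says 6100 > δ·10720.
So δ < 6100/10720 = 0.56903.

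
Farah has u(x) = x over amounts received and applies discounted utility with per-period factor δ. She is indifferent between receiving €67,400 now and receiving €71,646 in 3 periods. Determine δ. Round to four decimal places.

δ ≈ 0.9798

The payoff in 3 periods is discounted by δ^3, so u(67400) = δ^3·u(71646) and δ^3 = u(67400)/u(71646).
With u(x) = x: δ^3 = 67400/71646 = 0.94074.
Taking the cube root: δ = 0.94074^(1/3) ≈ 0.9798.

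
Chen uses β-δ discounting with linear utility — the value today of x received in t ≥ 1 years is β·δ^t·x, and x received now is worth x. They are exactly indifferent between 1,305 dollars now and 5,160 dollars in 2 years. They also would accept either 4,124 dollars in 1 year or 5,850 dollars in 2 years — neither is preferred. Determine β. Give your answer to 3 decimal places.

The second indifference involves only future payoffs, so β cancels: β·δ^1·4124 = β·δ^2·5850, giving δ = 4124/5850 = 0.70496.
The first indifference: 1305 = β·δ^2·5160, so β = 1305/(δ^2·5160) = 1305/(0.49696·5160) ≈ 0.509.

β ≈ 0.509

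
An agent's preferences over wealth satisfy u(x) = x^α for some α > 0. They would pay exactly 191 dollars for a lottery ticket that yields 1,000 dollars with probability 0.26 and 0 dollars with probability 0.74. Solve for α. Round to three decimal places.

α ≈ 0.814

Since u(0) = 0, the lottery's EU is 0.26·1000^α.
Indifference: 191^α = 0.26·1000^α, so (191/1000)^α = 0.26.
Taking logs: α·ln(191/1000) = ln(0.26), so α = -1.347074 / -1.655482 ≈ 0.814.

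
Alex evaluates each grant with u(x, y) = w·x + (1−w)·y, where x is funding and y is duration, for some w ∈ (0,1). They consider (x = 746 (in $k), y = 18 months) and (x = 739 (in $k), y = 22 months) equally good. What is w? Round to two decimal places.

Indifference: w·746 + (1−w)·18 = w·739 + (1−w)·22.
w·(746−739) = (1−w)·(22−18), i.e. w·7 = (1−w)·4.
So w/(1−w) = 4/7 = 0.5714, giving w = 4/(7+4) = 0.36.

w = 0.36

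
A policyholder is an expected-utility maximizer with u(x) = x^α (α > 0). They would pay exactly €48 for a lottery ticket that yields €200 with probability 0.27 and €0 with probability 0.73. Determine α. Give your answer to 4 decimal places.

The lottery's expected utility is 0.27·u(200) + 0.73·u(0) = 0.27·200^α (since u(0) = 0 for α > 0).
Indifference: 48^α = 0.27·200^α, so (48/200)^α = 0.27.
α = ln(0.27) / ln(48/200) = -1.3093333/-1.4271164 ≈ 0.9175.

α ≈ 0.9175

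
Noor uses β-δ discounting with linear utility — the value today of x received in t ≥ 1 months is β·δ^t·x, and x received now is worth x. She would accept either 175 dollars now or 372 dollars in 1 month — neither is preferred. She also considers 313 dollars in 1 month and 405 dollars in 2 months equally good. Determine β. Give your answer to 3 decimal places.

The second indifference involves only future payoffs, so β cancels: β·δ^1·313 = β·δ^2·405, giving δ = 313/405 = 0.77284.
Now use the now-vs-future pair: 175 = β·δ·372 gives β = 175/(0.77284·372) ≈ 0.609.

β ≈ 0.609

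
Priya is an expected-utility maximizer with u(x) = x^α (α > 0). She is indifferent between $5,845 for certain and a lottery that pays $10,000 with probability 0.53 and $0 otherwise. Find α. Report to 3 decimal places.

α ≈ 1.182

EU(lottery) = 0.53·10000^α + 0.47·0 = 0.53·10000^α.
Equating: 5845^α = 0.53·10000^α, i.e. 0.5845^α = 0.53.
Taking logs: α·ln(5845/10000) = ln(0.53), so α = -0.634878 / -0.536998 ≈ 1.182.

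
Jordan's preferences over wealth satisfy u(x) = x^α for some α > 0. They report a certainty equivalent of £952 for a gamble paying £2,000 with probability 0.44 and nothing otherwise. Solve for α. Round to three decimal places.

α ≈ 1.106

Since u(0) = 0, the lottery's EU is 0.44·2000^α.
Equating: 952^α = 0.44·2000^α, i.e. 0.4760^α = 0.44.
α = ln(0.44) / ln(952/2000) = -0.820981/-0.742337 ≈ 1.106.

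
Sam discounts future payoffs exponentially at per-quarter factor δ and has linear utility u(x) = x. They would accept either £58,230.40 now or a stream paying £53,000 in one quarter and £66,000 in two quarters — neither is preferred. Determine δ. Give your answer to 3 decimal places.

Present value of the stream is 53000·δ + 66000·δ². Indifference gives 53000δ + 66000δ² = 58230.40.
That is, 66000δ² + 53000δ − 58230.40 = 0, a quadratic in δ.
By the quadratic formula (taking the positive root), δ = (−53000 + √18181825600.00) / 132000 ≈ 0.620.

δ ≈ 0.620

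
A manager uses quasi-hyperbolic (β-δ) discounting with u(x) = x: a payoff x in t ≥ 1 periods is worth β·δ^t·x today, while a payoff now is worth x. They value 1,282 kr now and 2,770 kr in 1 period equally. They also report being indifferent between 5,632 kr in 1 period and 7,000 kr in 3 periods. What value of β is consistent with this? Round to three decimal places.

β ≈ 0.516

From the later pair, β·δ^1·5632 = β·δ^3·7000; dividing through, δ^2 = 5632/7000 = 0.80457, so δ = 0.89698.
The first indifference: 1282 = β·δ·2770, so β = 1282/(δ·2770) = 1282/(0.89698·2770) ≈ 0.516.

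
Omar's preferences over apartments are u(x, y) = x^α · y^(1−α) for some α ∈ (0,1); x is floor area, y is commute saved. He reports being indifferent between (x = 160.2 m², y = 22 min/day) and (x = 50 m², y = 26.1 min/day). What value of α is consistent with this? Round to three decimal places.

Set the two utilities equal: 160.2^α·22^(1−α) = 50^α·26.1^(1−α).
(160.2/50)^α = (26.1/22)^(1−α); take logs: α·ln(160.2/50) = (1−α)·ln(26.1/22), i.e. α·1.164400 = (1−α)·0.170893.
With A = 1.164400 and B = 0.170893: α·A = (1−α)·B, so α = B/(A+B) = 0.170893/1.335293 ≈ 0.128.

α ≈ 0.128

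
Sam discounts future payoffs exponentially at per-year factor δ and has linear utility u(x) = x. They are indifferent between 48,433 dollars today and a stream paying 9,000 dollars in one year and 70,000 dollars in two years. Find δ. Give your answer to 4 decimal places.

Equating present values: 48433 = 9000δ + 70000δ².
That is, 70000δ² + 9000δ − 48433 = 0, a quadratic in δ.
By the quadratic formula (taking the positive root), δ = (−9000 + √13642240000.00) / 140000 ≈ 0.7700.

δ ≈ 0.7700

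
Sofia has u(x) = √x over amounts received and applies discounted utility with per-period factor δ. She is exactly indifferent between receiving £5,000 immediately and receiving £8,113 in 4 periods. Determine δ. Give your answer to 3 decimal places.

The payoff in 4 periods is discounted by δ^4, so u(5000) = δ^4·u(8113) and δ^4 = u(5000)/u(8113).
Since u(x) = √x, δ^4 = √(5000/8113) = 0.78504.
So δ = 0.78504^(1/4) ≈ 0.941.

δ ≈ 0.941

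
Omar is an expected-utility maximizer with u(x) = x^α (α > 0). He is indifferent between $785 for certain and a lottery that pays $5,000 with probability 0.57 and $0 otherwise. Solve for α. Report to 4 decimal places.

α ≈ 0.3036

The lottery's expected utility is 0.57·u(5000) + 0.43·u(0) = 0.57·5000^α (since u(0) = 0 for α > 0).
Equating: 785^α = 0.57·5000^α, i.e. 0.1570^α = 0.57.
Taking logs: α·ln(785/5000) = ln(0.57), so α = -0.5621189 / -1.8515095 ≈ 0.3036.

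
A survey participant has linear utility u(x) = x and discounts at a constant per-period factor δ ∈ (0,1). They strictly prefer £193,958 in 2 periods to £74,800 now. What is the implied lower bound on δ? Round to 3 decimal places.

δ > 0.621

Comparing present values: 74800 < δ^2·193958.
So δ^2 > 74800/193958 = 0.38565; taking the square root of both positive sides preserves the inequality.
δ > 0.38565^(1/2) = 0.621.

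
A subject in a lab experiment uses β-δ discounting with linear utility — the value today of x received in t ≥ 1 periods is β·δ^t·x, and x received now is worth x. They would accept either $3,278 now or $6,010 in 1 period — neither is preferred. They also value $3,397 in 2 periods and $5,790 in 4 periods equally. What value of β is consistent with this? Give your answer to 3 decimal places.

β ≈ 0.712

The second indifference involves only future payoffs, so β cancels: β·δ^2·3397 = β·δ^4·5790, giving δ^2 = 3397/5790 = 0.58670, so δ = 0.76596.
Substituting δ into 3278 = β·δ·6010: β = 3278/(4603.445) ≈ 0.712.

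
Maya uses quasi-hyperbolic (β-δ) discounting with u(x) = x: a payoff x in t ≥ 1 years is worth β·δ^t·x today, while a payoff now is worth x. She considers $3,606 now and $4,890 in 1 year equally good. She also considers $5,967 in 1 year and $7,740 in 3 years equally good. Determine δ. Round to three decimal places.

δ ≈ 0.878

From the later pair, β·δ^1·5967 = β·δ^3·7740; dividing through, δ^2 = 5967/7740 = 0.77093, so δ = 0.87803.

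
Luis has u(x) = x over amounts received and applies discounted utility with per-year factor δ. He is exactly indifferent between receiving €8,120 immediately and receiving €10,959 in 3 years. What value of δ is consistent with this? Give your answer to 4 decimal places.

The payoff in 3 years is discounted by δ^3, so u(8120) = δ^3·u(10959) and δ^3 = u(8120)/u(10959).
With u(x) = x: δ^3 = 8120/10959 = 0.74094.
So δ = 0.74094^(1/3) ≈ 0.9049.

δ ≈ 0.9049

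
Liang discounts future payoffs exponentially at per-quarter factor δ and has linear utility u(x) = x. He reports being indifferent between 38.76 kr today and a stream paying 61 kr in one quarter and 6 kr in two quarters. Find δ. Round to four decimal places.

Equating present values: 38.76 = 61δ + 6δ².
So 6δ² + 61δ − 38.76 = 0.
δ = (−61 + √(61² + 4·6·38.76)) / (2·6) = (−61 + √4651.24) / 12 ≈ 0.6000.

δ ≈ 0.6000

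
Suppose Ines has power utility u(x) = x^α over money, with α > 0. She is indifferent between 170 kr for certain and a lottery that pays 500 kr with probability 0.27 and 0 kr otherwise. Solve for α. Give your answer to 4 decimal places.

Since u(0) = 0, the lottery's EU is 0.27·500^α.
Equating: 170^α = 0.27·500^α, i.e. 0.3400^α = 0.27.
Take logs: α = ln 0.27 / ln(170/500) ≈ 1.213683.

α ≈ 1.2137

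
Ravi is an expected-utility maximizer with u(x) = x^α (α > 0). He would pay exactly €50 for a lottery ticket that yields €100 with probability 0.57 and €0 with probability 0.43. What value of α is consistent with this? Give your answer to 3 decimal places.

The lottery's expected utility is 0.57·u(100) + 0.43·u(0) = 0.57·100^α (since u(0) = 0 for α > 0).
Setting u(50) equal to that: 50^α = 0.57·100^α ⇒ (50/100)^α = 0.57.
Take logs: α = ln 0.57 / ln(50/100) ≈ 0.81097.

α ≈ 0.811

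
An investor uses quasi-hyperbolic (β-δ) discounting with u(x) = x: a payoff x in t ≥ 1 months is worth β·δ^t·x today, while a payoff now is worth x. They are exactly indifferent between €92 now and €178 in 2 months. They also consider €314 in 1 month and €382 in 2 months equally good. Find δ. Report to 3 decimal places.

Both payoffs in the second observation are in the future, so β drops out: δ^1·314 = δ^2·382 ⇒ δ = 314/382 = 0.82199.

δ ≈ 0.822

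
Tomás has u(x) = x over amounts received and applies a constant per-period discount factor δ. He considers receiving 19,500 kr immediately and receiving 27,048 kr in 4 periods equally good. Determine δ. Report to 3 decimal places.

δ ≈ 0.921

Indifference means u(19500) = δ^4 · u(27048), so δ^4 = u(19500)/u(27048).
With u(x) = x: δ^4 = 19500/27048 = 0.72094.
Taking the 4th root: δ = 0.72094^(1/4) ≈ 0.921.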